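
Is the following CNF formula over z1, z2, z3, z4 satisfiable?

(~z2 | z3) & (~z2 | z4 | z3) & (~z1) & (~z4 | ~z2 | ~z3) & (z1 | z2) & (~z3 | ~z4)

The clause (~z1) is unit, so z1 = 0.
The clause (z2) is unit, so z2 = 1.
The clause (z3) is unit, so z3 = 1.
The clause (~z4) is unit, so z4 = 0.
Every clause now holds.
A satisfying assignment: z1 ↦ 0; z2 ↦ 1; z3 ↦ 1; z4 ↦ 0.

Yes, satisfiable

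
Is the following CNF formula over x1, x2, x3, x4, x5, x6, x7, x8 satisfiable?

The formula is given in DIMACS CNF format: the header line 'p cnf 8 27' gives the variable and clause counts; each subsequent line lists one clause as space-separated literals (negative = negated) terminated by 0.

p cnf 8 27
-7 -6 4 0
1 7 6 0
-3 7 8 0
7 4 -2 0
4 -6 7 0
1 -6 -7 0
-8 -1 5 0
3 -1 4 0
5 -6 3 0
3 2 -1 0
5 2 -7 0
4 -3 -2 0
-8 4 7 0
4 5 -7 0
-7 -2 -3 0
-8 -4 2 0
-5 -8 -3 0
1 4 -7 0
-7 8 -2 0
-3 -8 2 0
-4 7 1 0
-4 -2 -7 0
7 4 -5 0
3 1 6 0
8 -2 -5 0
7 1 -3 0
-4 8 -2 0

Yes, satisfiable

Suppose x7 = False.
Suppose x1 = True.
Suppose x3 = False.
Unit clause (x4) forces x4 = True.
Unit clause (x2) forces x2 = True.
Unit clause (x8) forces x8 = True.
Unit clause (x5) forces x5 = True.
All clauses hold; x6 can take either value.
A satisfying assignment: x1 ↦ True,  x2 ↦ True,  x3 ↦ False,  x4 ↦ True,  x5 ↦ True,  x6 ↦ False,  x7 ↦ False,  x8 ↦ True.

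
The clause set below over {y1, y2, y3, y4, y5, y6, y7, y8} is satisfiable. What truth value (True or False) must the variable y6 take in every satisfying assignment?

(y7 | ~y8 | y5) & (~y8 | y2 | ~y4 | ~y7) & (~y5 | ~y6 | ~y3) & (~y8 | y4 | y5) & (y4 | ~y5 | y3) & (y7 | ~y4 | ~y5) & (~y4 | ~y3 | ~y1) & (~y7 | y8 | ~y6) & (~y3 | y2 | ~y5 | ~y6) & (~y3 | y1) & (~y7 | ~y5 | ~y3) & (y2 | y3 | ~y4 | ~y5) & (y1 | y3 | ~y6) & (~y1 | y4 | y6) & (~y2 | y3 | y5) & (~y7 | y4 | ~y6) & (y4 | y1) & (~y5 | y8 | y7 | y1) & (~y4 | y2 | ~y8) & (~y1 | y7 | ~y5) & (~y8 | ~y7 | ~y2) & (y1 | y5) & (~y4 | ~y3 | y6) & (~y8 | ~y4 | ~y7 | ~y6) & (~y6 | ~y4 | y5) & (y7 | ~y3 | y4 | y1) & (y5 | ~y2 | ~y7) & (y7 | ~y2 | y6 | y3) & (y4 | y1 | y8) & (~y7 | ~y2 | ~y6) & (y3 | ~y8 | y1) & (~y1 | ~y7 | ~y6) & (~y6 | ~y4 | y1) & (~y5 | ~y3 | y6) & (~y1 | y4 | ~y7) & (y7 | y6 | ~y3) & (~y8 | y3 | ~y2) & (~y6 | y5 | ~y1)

False

Suppose y6 = 1.
Suppose y5 = 0.
The clause (y1) is unit, so y1 = 1.
That conflicts with the unit clause (~y1).
Backtrack on y5: now try y5 = 1.
The clause (~y3) is unit, so y3 = 0.
The clause (y4) is unit, so y4 = 1.
The clause (y7) is unit, so y7 = 1.
The clause (y8) is unit, so y8 = 1.
That conflicts with the unit clause (~y8).
Both values of y5 lead to a conflict.
So every satisfying assignment has y6 = False.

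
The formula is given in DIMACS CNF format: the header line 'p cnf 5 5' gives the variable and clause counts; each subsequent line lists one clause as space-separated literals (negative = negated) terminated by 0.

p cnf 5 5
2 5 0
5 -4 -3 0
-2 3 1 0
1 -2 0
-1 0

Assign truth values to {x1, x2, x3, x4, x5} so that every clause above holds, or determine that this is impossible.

x1=False; x2=False; x3=True; x4=True; x5=True

(¬x1) alone gives x1 = False.
(¬x2) alone gives x2 = False.
(x5) alone gives x5 = True.
All clauses hold; x3, x4 can take either value.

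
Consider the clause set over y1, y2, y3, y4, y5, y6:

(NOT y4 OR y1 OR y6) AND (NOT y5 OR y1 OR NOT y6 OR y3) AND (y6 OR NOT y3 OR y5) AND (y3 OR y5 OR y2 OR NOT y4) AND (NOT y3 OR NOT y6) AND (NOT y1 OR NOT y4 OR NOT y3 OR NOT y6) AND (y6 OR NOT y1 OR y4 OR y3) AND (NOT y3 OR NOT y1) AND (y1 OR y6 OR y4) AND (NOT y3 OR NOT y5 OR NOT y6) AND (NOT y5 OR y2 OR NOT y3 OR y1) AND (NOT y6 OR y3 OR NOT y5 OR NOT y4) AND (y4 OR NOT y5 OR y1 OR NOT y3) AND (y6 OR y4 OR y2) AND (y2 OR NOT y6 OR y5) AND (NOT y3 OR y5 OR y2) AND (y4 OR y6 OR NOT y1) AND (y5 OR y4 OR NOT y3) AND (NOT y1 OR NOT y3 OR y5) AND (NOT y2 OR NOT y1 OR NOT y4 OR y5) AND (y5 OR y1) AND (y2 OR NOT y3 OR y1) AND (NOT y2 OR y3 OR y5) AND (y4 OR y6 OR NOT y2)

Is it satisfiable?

Satisfiable

Try y3 = false.
Try y5 = true.
Try y1 = true.
Try y6 = true.
From the singleton clause (NOT y4), y4 = false.
Every clause is now satisfied; y2 is unconstrained.
A satisfying assignment: y1: true, y2: false, y3: false, y4: false, y5: true, y6: true.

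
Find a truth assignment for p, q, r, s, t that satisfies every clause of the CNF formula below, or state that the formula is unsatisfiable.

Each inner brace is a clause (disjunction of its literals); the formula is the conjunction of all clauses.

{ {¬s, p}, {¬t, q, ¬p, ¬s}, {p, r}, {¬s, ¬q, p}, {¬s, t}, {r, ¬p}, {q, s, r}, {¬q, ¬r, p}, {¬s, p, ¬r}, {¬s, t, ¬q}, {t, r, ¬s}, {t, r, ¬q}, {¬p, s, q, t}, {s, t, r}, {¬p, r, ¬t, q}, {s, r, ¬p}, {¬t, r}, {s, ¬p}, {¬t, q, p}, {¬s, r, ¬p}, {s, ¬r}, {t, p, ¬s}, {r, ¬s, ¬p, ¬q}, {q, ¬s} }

Suppose s = True.
Unit clause (p) forces p = True.
Unit clause (t) forces t = True.
Unit clause (q) forces q = True.
Unit clause (r) forces r = True.
Every clause now holds.

p: True,  q: True,  r: True,  s: True,  t: True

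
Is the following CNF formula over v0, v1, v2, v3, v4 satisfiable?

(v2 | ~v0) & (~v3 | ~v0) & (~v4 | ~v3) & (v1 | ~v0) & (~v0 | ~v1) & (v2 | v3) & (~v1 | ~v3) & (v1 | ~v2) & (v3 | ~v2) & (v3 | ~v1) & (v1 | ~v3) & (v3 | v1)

Try v2 = 1.
From the singleton clause (v1), v1 = 1.
From the singleton clause (~v0), v0 = 0.
From the singleton clause (~v3), v3 = 0.
That conflicts with the unit clause (v3).
Undo v2 and try v2 = 0.
From the singleton clause (~v0), v0 = 0.
From the singleton clause (v3), v3 = 1.
From the singleton clause (~v4), v4 = 0.
From the singleton clause (~v1), v1 = 0.
That conflicts with the unit clause (v1).
Either choice for v2 ends in contradiction.
No assignment satisfies every clause.

Unsatisfiable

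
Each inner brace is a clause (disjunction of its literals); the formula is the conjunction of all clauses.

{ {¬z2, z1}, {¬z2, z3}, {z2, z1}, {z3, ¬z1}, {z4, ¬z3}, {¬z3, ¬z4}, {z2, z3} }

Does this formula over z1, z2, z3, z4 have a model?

Case z2 = False:
Unit clause (z1) forces z1 = True.
Unit clause (z3) forces z3 = True.
Unit clause (z4) forces z4 = True.
But (¬z4) is also a unit clause — contradiction.
Undo z2 and try z2 = True.
Unit clause (z1) forces z1 = True.
Unit clause (z3) forces z3 = True.
Unit clause (z4) forces z4 = True.
But (¬z4) is also a unit clause — contradiction.
Both values of z2 lead to a conflict.
No assignment satisfies every clause.

No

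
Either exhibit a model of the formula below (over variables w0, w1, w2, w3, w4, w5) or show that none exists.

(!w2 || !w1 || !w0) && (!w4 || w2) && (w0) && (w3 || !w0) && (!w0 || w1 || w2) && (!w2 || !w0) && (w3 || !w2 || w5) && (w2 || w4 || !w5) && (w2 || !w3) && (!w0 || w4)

UNSATISFIABLE

The clause (w0) is unit, so w0 = true.
The clause (w3) is unit, so w3 = true.
The clause (!w2) is unit, so w2 = false.
Now (w2) is unsatisfied and unit — conflict.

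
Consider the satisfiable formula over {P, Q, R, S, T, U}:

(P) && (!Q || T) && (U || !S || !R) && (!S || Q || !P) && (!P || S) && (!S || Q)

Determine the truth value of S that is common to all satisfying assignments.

True

Suppose S = false.
Unit clause (P) forces P = true.
That conflicts with the unit clause (!P).
So every satisfying assignment has S = True.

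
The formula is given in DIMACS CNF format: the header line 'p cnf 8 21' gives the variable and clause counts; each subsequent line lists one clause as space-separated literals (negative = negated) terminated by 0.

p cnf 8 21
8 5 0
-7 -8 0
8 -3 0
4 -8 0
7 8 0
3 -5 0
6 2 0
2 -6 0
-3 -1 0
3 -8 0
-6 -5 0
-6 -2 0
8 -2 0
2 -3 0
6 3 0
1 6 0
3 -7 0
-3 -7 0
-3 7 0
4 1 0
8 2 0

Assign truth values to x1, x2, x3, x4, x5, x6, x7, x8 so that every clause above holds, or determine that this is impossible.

Try x8 = True.
From the singleton clause (¬x7), x7 = False.
From the singleton clause (x4), x4 = True.
From the singleton clause (x3), x3 = True.
That conflicts with the unit clause (¬x3).
Undo x8 and try x8 = False.
From the singleton clause (x5), x5 = True.
From the singleton clause (¬x3), x3 = False.
That conflicts with the unit clause (x3).
Both values of x8 lead to a conflict.

UNSATISFIABLE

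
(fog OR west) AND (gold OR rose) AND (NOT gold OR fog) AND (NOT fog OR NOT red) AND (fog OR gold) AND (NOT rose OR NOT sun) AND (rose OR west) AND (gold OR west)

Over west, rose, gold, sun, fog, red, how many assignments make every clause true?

5

There are 2^6 = 64 truth assignments over (west, rose, gold, sun, fog, red).
Split on red. With red = true, the clauses containing red are satisfied and NOT red drops from the rest; 0 of the 2^5 = 32 assignments to the other variables satisfy what remains.
With red = false, by the same count on the reduced clause set, 5 assignments work.
(One model: west=F, rose=T, gold=T, sun=F, fog=T, red=F.)
Total: 0 + 5 = 5.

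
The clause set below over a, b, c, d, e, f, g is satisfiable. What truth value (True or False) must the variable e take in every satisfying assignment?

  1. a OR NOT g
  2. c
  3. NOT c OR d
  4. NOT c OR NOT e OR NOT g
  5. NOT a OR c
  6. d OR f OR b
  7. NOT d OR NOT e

Suppose e = true.
The clause (c) is unit, so c = true.
The clause (d) is unit, so d = true.
That conflicts with the unit clause (NOT d).
So every satisfying assignment has e = False.

False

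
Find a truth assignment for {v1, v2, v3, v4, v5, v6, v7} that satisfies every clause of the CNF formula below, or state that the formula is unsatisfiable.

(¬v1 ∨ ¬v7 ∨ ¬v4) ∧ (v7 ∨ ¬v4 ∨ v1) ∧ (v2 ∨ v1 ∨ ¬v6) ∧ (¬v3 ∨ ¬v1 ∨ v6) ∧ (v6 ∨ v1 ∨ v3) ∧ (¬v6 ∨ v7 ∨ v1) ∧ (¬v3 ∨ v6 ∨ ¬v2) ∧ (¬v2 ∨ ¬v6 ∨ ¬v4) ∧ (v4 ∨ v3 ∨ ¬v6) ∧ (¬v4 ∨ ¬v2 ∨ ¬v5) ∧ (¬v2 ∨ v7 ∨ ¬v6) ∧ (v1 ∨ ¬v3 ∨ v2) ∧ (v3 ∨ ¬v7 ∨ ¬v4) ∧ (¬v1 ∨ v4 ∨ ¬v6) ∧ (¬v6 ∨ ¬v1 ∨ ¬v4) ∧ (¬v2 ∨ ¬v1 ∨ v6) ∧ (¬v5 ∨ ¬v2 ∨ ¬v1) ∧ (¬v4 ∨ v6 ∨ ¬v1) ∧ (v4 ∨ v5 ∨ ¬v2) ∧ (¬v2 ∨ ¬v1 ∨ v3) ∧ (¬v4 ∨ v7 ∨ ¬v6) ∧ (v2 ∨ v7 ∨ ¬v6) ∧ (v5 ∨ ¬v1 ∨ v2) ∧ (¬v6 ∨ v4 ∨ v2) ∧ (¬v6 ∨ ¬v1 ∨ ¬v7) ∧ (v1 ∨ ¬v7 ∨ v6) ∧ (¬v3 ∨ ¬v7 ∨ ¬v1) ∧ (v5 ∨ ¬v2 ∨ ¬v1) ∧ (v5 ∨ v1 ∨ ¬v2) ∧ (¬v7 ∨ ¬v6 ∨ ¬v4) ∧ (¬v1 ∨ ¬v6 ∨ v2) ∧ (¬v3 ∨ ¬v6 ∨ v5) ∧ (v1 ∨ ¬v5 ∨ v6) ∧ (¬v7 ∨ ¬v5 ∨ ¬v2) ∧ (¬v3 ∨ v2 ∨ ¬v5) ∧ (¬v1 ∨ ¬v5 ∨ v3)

UNSATISFIABLE

Try v1 = False.
Try v7 = True.
From the singleton clause (v6), v6 = True.
From the singleton clause (v2), v2 = True.
From the singleton clause (¬v4), v4 = False.
From the singleton clause (v3), v3 = True.
From the singleton clause (v5), v5 = True.
That conflicts with the unit clause (¬v5).
So v7 must be the other value — set v7 = False.
From the singleton clause (¬v4), v4 = False.
From the singleton clause (¬v6), v6 = False.
From the singleton clause (v3), v3 = True.
From the singleton clause (¬v2), v2 = False.
That conflicts with the unit clause (v2).
Neither v7 = True nor v7 = False works.
So v1 must be the other value — set v1 = True.
Try v7 = False.
Try v3 = False.
From the singleton clause (¬v2), v2 = False.
From the singleton clause (¬v6), v6 = False.
From the singleton clause (¬v4), v4 = False.
From the singleton clause (v5), v5 = True.
That conflicts with the unit clause (¬v5).
So v3 must be the other value — set v3 = True.
From the singleton clause (v6), v6 = True.
From the singleton clause (¬v2), v2 = False.
That conflicts with the unit clause (v2).
Neither v3 = True nor v3 = False works.
So v7 must be the other value — set v7 = True.
From the singleton clause (¬v4), v4 = False.
From the singleton clause (¬v6), v6 = False.
From the singleton clause (¬v3), v3 = False.
From the singleton clause (¬v2), v2 = False.
From the singleton clause (v5), v5 = True.
That conflicts with the unit clause (¬v5).
Neither v7 = True nor v7 = False works.
Neither v1 = True nor v1 = False works.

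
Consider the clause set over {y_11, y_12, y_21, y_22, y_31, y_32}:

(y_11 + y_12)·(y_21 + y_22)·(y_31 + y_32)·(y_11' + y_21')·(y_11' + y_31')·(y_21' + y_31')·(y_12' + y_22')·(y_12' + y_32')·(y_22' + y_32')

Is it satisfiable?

Unsatisfiable

Try y_11 = 1.
Unit clause (y_21') forces y_21 = 0.
Unit clause (y_22) forces y_22 = 1.
Unit clause (y_31') forces y_31 = 0.
Unit clause (y_32) forces y_32 = 1.
But (y_32') is also a unit clause — contradiction.
So y_11 must be the other value — set y_11 = 0.
Unit clause (y_12) forces y_12 = 1.
Unit clause (y_22') forces y_22 = 0.
Unit clause (y_21) forces y_21 = 1.
Unit clause (y_31') forces y_31 = 0.
Unit clause (y_32) forces y_32 = 1.
But (y_32') is also a unit clause — contradiction.
Either choice for y_11 ends in contradiction.
No assignment satisfies every clause.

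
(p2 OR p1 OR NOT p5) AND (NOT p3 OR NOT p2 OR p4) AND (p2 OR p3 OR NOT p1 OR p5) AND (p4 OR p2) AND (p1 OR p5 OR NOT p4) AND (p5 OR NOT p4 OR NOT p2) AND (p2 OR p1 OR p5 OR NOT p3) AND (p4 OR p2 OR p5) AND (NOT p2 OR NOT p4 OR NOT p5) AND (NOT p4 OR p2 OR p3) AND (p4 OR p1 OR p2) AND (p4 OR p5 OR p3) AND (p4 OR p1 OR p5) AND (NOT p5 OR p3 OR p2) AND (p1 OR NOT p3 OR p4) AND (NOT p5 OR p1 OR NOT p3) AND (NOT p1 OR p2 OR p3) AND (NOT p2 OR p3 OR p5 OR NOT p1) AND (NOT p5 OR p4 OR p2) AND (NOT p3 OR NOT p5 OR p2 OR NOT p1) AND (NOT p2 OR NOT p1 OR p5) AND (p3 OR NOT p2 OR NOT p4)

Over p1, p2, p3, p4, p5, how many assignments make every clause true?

3

There are 2^5 = 32 truth assignments over (p1, p2, p3, p4, p5).
Split on p3. With p3 = true, the clauses containing p3 are satisfied and NOT p3 drops from the rest; 1 of the 2^4 = 16 assignments to the other variables satisfy what remains.
With p3 = false, by the same count on the reduced clause set, 2 assignments work.
(One model: p1=F, p2=T, p3=F, p4=F, p5=T.)
Total: 1 + 2 = 3.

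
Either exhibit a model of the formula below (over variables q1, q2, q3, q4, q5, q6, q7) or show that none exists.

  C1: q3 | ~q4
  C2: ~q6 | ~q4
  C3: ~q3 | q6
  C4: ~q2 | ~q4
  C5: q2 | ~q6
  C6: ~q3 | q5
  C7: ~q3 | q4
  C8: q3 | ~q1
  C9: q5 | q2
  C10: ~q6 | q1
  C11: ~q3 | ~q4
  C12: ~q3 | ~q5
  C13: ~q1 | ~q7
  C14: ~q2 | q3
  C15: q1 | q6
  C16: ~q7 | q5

UNSATISFIABLE

Try q3 = 1.
From the singleton clause (q6), q6 = 1.
From the singleton clause (~q4), q4 = 0.
That conflicts with the unit clause (q4).
That branch fails; take q3 = 0 instead.
From the singleton clause (~q4), q4 = 0.
From the singleton clause (~q1), q1 = 0.
From the singleton clause (~q6), q6 = 0.
That conflicts with the unit clause (q6).
Neither q3 = 1 nor q3 = 0 works.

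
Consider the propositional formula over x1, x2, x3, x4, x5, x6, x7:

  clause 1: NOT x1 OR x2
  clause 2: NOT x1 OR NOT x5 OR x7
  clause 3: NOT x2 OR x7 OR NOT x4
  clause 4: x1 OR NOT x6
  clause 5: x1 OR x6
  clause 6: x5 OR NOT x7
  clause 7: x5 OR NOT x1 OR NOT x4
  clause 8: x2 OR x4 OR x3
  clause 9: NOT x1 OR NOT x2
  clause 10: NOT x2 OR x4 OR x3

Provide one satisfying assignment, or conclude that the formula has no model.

Suppose x1 = false.
(NOT x6) alone gives x6 = false.
But (x6) is also a unit clause — contradiction.
Undo x1 and try x1 = true.
(x2) alone gives x2 = true.
But (NOT x2) is also a unit clause — contradiction.
Both values of x1 lead to a conflict.

UNSATISFIABLE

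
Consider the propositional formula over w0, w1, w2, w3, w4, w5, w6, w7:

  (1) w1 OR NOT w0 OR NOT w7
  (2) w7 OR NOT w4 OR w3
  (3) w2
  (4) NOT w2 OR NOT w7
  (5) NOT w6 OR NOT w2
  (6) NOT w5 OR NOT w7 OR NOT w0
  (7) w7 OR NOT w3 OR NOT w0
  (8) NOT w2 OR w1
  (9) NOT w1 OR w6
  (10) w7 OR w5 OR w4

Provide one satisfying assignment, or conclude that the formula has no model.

Unit clause (w2) forces w2 = true.
Unit clause (NOT w7) forces w7 = false.
Unit clause (NOT w6) forces w6 = false.
Unit clause (w1) forces w1 = true.
But (NOT w1) is also a unit clause — contradiction.

UNSATISFIABLE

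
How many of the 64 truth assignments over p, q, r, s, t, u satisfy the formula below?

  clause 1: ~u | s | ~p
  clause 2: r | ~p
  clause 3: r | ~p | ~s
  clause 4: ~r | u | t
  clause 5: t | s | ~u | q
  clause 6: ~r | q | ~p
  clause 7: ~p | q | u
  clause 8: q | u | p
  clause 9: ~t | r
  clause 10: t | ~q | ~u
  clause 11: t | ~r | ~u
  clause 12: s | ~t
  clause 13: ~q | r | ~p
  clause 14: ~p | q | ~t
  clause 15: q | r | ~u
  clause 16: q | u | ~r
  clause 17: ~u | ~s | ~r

4

There are 2^6 = 64 truth assignments over (p, q, r, s, t, u).
Split on s. With s = 1, the clauses containing s are satisfied and ~s drops from the rest; 3 of the 2^5 = 32 assignments to the other variables satisfy what remains.
With s = 0, by the same count on the reduced clause set, 1 assignment works.
Total: 3 + 1 = 4.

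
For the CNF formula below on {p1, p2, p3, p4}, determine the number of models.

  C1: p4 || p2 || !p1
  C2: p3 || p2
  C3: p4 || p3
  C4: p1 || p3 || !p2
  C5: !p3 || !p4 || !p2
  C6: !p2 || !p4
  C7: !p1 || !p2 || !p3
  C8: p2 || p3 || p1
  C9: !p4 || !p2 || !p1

4

There are 2^4 = 16 truth assignments over (p1, p2, p3, p4).
Check each against the 9 clauses (columns in the order p1, p2, p3, p4):
  F F F F  ✗ fails (p3 || p2)
  F F F T  ✗ fails (p3 || p2)
  F F T F  ✓ satisfies all
  F F T T  ✓ satisfies all
  F T F F  ✗ fails (p4 || p3)
  F T F T  ✗ fails (p1 || p3 || !p2)
  F T T F  ✓ satisfies all
  F T T T  ✗ fails (!p3 || !p4 || !p2)
  T F F F  ✗ fails (p4 || p2 || !p1)
  T F F T  ✗ fails (p3 || p2)
  T F T F  ✗ fails (p4 || p2 || !p1)
  T F T T  ✓ satisfies all
  T T F F  ✗ fails (p4 || p3)
  T T F T  ✗ fails (!p2 || !p4)
  T T T F  ✗ fails (!p1 || !p2 || !p3)
  T T T T  ✗ fails (!p3 || !p4 || !p2)
4 of the 16 rows are models.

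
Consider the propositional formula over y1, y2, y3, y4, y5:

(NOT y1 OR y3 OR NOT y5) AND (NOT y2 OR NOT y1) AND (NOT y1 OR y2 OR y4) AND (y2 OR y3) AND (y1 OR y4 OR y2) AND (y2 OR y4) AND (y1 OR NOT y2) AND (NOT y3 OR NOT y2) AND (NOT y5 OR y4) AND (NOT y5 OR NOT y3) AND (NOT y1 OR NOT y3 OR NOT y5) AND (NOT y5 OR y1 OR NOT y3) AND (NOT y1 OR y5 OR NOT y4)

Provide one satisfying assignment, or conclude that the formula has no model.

Try y2 = false.
The clause (y3) is unit, so y3 = true.
The clause (y4) is unit, so y4 = true.
The clause (NOT y5) is unit, so y5 = false.
The clause (NOT y1) is unit, so y1 = false.
This assignment satisfies each clause.

y1=false, y2=false, y3=true, y4=true, y5=false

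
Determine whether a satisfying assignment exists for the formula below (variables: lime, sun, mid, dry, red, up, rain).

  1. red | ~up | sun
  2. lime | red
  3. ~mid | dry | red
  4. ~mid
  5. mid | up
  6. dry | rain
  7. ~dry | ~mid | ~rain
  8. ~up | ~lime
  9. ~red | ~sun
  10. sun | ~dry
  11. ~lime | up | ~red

Yes

The clause (~mid) is unit, so mid = 0.
The clause (up) is unit, so up = 1.
The clause (~lime) is unit, so lime = 0.
The clause (red) is unit, so red = 1.
The clause (~sun) is unit, so sun = 0.
The clause (~dry) is unit, so dry = 0.
The clause (rain) is unit, so rain = 1.
This assignment satisfies each clause.
A satisfying assignment: lime=0; sun=0; mid=0; dry=0; red=1; up=1; rain=1.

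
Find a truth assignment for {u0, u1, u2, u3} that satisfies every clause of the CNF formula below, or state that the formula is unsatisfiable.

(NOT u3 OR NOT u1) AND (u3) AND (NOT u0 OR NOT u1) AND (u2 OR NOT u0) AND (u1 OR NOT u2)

(u3) alone gives u3 = true.
(NOT u1) alone gives u1 = false.
(NOT u2) alone gives u2 = false.
(NOT u0) alone gives u0 = false.
Every clause now holds.

u0 ↦ false; u1 ↦ false; u2 ↦ false; u3 ↦ true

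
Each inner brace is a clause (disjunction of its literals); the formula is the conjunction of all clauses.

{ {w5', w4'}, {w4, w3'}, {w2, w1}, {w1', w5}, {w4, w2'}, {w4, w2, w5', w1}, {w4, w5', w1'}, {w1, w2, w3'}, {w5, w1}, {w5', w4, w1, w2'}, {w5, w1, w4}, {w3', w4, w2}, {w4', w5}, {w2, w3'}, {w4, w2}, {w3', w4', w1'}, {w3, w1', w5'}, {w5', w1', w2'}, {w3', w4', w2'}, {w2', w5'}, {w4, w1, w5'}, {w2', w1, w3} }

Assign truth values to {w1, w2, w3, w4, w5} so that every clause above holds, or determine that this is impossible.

Branch on w5: set w5 = 0.
The clause (w1') is unit, so w1 = 0.
That conflicts with the unit clause (w1).
So w5 must be the other value — set w5 = 1.
The clause (w4') is unit, so w4 = 0.
The clause (w3') is unit, so w3 = 0.
The clause (w2') is unit, so w2 = 0.
That conflicts with the unit clause (w2).
Neither w5 = 1 nor w5 = 0 works.

UNSATISFIABLE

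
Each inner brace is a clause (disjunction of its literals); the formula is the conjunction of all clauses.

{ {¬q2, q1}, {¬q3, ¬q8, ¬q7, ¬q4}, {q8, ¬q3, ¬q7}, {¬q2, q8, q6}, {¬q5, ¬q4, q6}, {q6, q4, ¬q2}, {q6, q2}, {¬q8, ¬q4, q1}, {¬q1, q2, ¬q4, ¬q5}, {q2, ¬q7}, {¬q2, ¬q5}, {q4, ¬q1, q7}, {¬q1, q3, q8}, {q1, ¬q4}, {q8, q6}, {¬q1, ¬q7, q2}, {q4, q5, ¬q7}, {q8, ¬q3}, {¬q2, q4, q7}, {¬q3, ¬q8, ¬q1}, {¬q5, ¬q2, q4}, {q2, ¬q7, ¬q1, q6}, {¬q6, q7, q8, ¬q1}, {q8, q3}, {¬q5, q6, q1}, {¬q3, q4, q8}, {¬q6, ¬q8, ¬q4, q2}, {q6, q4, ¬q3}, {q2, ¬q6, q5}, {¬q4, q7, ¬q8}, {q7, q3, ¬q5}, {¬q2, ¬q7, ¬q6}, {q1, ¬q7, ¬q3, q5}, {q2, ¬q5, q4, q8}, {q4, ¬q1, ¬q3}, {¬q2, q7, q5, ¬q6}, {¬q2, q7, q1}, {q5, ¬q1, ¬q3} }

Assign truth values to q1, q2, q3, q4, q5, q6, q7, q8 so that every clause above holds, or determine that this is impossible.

q1: False,  q2: False,  q3: True,  q4: False,  q5: True,  q6: True,  q7: False,  q8: True

Suppose q2 = False.
The clause (q6) is unit, so q6 = True.
The clause (¬q7) is unit, so q7 = False.
The clause (q5) is unit, so q5 = True.
The clause (q3) is unit, so q3 = True.
The clause (q8) is unit, so q8 = True.
The clause (¬q1) is unit, so q1 = False.
The clause (¬q4) is unit, so q4 = False.
Every clause now holds.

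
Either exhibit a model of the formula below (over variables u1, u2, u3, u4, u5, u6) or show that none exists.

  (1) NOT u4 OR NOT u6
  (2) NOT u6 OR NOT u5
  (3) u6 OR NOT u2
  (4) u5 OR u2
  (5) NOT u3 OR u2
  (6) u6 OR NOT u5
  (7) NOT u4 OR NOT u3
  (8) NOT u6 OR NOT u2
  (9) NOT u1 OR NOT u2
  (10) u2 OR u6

UNSATISFIABLE

Branch on u4: set u4 = false.
Branch on u6: set u6 = false.
From the singleton clause (NOT u2), u2 = false.
Now (u2) is unsatisfied and unit — conflict.
Backtrack on u6: now try u6 = true.
From the singleton clause (NOT u5), u5 = false.
From the singleton clause (u2), u2 = true.
Now (NOT u2) is unsatisfied and unit — conflict.
Neither u6 = true nor u6 = false works.
Backtrack on u4: now try u4 = true.
From the singleton clause (NOT u6), u6 = false.
From the singleton clause (NOT u2), u2 = false.
Now (u2) is unsatisfied and unit — conflict.
Neither u4 = true nor u4 = false works.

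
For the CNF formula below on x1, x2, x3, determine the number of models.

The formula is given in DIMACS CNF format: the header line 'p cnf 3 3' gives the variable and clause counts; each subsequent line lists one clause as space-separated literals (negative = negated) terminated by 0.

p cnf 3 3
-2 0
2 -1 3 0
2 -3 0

1

There are 2^3 = 8 truth assignments over (x1, x2, x3).
Split on x2. With x2 = True, the clauses containing x2 are satisfied and ¬x2 drops from the rest; 0 of the 2^2 = 4 assignments to the other variables satisfy what remains.
With x2 = False, by the same count on the reduced clause set, 1 assignment works.
(One model: x1=F, x2=F, x3=F.)
Total: 0 + 1 = 1.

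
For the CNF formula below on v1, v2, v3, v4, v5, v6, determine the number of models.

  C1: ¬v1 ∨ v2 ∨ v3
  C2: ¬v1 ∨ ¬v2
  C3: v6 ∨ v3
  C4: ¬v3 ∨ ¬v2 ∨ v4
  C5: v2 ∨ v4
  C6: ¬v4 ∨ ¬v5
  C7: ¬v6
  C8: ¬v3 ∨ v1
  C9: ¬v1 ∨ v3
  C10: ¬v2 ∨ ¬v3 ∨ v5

There are 2^6 = 64 truth assignments over (v1, v2, v3, v4, v5, v6).
Split on v3. With v3 = True, the clauses containing v3 are satisfied and ¬v3 drops from the rest; 1 of the 2^5 = 32 assignments to the other variables satisfy what remains.
With v3 = False, by the same count on the reduced clause set, 0 assignments work.
Total: 1 + 0 = 1.

1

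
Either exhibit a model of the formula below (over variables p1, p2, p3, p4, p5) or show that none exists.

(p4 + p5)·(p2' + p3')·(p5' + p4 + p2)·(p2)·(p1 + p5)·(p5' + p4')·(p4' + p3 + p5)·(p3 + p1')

(p2) alone gives p2 = 1.
(p3') alone gives p3 = 0.
(p1') alone gives p1 = 0.
(p5) alone gives p5 = 1.
(p4') alone gives p4 = 0.
This assignment satisfies each clause.

p1=0,  p2=1,  p3=0,  p4=0,  p5=1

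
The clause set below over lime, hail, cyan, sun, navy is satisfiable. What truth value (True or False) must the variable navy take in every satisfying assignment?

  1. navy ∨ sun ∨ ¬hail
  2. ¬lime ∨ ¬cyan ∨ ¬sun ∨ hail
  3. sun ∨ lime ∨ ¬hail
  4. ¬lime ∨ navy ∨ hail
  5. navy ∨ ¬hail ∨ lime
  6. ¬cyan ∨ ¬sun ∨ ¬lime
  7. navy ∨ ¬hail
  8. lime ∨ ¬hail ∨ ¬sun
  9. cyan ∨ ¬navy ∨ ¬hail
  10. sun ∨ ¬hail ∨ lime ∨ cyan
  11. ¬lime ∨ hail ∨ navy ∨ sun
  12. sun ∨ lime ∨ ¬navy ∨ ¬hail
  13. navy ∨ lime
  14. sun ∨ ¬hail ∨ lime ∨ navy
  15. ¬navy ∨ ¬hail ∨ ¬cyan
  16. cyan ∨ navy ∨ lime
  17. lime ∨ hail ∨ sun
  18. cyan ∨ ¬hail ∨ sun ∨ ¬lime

Suppose navy = False.
(¬hail) alone gives hail = False.
(¬lime) alone gives lime = False.
Now (lime) is unsatisfied and unit — conflict.
So every satisfying assignment has navy = True.

True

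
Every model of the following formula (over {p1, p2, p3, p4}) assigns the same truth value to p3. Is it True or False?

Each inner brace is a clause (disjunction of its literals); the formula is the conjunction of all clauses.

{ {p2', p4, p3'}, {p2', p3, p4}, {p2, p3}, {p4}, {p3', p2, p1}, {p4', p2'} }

Suppose p3 = 0.
Unit clause (p2) forces p2 = 1.
Unit clause (p4) forces p4 = 1.
Now (p4') is unsatisfied and unit — conflict.
So every satisfying assignment has p3 = True.

True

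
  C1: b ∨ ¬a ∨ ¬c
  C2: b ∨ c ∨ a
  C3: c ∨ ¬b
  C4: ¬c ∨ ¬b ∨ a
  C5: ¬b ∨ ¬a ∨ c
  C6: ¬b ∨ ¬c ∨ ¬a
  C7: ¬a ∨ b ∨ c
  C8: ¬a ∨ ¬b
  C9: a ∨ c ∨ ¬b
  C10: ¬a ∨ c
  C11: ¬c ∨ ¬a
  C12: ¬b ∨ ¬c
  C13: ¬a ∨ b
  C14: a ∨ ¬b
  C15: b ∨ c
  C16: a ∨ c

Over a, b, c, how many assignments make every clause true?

1

There are 2^3 = 8 truth assignments over (a, b, c).
Split on c. With c = True, the clauses containing c are satisfied and ¬c drops from the rest; 1 of the 2^2 = 4 assignments to the other variables satisfy what remains.
With c = False, by the same count on the reduced clause set, 0 assignments work.
Total: 1 + 0 = 1.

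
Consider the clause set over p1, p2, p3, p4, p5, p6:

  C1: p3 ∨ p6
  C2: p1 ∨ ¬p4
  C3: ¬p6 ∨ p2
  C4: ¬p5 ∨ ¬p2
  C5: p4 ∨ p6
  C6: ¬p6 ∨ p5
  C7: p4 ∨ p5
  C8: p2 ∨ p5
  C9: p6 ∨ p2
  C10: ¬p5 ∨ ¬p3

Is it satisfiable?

Branch on p3: set p3 = True.
From the singleton clause (¬p5), p5 = False.
From the singleton clause (¬p6), p6 = False.
From the singleton clause (p4), p4 = True.
From the singleton clause (p1), p1 = True.
From the singleton clause (p2), p2 = True.
All clauses are satisfied.
A satisfying assignment: p1 ↦ True,  p2 ↦ True,  p3 ↦ True,  p4 ↦ True,  p5 ↦ False,  p6 ↦ False.

Yes, satisfiable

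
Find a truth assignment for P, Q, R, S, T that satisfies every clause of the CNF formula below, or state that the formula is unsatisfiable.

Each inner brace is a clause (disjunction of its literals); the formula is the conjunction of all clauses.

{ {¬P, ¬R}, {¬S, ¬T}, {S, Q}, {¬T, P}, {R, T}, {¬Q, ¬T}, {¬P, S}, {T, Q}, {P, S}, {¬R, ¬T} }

Branch on P: set P = False.
Unit clause (¬T) forces T = False.
Unit clause (R) forces R = True.
Unit clause (Q) forces Q = True.
Unit clause (S) forces S = True.
Every clause now holds.

P: False; Q: True; R: True; S: True; T: False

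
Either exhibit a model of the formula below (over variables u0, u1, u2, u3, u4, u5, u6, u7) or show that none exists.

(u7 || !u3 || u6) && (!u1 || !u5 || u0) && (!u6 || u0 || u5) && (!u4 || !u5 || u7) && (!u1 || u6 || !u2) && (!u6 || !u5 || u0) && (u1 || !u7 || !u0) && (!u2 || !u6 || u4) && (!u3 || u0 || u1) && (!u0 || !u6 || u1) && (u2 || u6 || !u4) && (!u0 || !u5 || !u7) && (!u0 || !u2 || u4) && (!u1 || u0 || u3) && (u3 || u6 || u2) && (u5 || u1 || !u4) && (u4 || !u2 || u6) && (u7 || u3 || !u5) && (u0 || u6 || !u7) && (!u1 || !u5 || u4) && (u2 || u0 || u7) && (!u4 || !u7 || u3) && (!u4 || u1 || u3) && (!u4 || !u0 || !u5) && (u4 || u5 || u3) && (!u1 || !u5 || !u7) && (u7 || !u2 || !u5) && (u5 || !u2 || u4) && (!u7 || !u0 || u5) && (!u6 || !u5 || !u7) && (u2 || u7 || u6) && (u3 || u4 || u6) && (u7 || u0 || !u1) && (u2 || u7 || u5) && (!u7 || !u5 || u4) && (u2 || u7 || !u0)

Branch on u7: set u7 = false.
Branch on u3: set u3 = true.
The clause (u6) is unit, so u6 = true.
Branch on u0: set u0 = true.
The clause (u1) is unit, so u1 = true.
The clause (u2) is unit, so u2 = true.
The clause (u4) is unit, so u4 = true.
The clause (!u5) is unit, so u5 = false.
All clauses are satisfied.

u0=true, u1=true, u2=true, u3=true, u4=true, u5=false, u6=true, u7=false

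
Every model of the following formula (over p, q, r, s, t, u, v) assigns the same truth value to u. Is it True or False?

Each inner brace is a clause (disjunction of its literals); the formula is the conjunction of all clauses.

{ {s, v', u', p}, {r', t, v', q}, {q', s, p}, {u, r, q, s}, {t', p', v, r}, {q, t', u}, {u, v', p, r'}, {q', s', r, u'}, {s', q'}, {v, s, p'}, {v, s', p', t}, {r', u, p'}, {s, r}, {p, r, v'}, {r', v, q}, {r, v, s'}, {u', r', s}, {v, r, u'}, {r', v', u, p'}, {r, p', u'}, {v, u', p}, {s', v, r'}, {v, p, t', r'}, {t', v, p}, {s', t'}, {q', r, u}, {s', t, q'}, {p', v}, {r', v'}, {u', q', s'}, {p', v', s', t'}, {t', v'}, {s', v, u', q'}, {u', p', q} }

False

Suppose u = 1.
Case s = 0:
Unit clause (r) forces r = 1.
But (r') is also a unit clause — contradiction.
Undo s and try s = 1.
Unit clause (q') forces q = 0.
Unit clause (t') forces t = 0.
Unit clause (p') forces p = 0.
Unit clause (v) forces v = 1.
Unit clause (r') forces r = 0.
But (r) is also a unit clause — contradiction.
Both values of s lead to a conflict.
So every satisfying assignment has u = False.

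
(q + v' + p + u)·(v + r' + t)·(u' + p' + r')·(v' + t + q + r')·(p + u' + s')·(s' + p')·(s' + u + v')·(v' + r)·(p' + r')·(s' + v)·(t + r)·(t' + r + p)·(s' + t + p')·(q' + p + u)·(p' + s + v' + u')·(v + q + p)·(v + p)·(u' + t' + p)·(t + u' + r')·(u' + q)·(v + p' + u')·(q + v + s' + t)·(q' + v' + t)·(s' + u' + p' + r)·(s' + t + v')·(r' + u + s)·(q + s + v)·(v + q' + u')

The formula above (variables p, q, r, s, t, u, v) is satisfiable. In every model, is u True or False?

Suppose u = 1.
(q) alone gives q = 1.
(v) alone gives v = 1.
(r) alone gives r = 1.
(p') alone gives p = 0.
(s') alone gives s = 0.
(t') alone gives t = 0.
That conflicts with the unit clause (t).
So every satisfying assignment has u = False.

False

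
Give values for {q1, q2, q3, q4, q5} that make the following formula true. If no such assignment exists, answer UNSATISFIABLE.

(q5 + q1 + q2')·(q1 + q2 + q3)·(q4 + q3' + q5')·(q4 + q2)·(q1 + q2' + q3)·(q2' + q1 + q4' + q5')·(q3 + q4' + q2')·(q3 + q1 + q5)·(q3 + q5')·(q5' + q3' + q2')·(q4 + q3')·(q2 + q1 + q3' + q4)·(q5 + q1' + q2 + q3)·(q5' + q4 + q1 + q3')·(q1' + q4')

q1=0, q2=0, q3=1, q4=1, q5=0

Branch on q4: set q4 = 1.
(q1') alone gives q1 = 0.
Branch on q5: set q5 = 0.
(q2') alone gives q2 = 0.
(q3) alone gives q3 = 1.
This assignment satisfies each clause.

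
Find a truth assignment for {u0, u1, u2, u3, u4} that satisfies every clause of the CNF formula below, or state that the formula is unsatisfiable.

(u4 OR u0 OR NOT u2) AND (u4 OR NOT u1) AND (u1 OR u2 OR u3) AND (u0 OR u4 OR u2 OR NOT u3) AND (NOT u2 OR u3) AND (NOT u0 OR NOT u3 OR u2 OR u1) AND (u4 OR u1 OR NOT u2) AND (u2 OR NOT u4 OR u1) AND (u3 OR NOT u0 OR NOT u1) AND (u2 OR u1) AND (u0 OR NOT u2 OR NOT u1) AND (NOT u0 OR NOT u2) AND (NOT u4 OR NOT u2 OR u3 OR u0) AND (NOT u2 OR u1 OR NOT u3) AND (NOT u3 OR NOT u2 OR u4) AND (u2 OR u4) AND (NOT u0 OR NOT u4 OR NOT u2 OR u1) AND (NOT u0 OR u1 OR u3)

Case u4 = true:
Case u2 = false:
From the singleton clause (u1), u1 = true.
Case u3 = true:
No clause remains; u0 is free.

u0 ↦ false,  u1 ↦ true,  u2 ↦ false,  u3 ↦ true,  u4 ↦ true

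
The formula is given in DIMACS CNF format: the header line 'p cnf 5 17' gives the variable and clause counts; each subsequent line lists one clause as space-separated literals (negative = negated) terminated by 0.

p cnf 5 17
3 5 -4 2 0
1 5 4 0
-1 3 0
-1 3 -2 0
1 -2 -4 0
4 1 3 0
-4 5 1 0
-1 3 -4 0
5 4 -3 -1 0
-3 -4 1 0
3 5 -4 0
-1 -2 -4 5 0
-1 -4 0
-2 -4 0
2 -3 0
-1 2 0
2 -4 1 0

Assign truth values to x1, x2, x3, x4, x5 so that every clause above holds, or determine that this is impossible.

x1: True; x2: True; x3: True; x4: False; x5: True

Try x1 = True.
The clause (x3) is unit, so x3 = True.
The clause (¬x4) is unit, so x4 = False.
The clause (x5) is unit, so x5 = True.
The clause (x2) is unit, so x2 = True.
Every clause now holds.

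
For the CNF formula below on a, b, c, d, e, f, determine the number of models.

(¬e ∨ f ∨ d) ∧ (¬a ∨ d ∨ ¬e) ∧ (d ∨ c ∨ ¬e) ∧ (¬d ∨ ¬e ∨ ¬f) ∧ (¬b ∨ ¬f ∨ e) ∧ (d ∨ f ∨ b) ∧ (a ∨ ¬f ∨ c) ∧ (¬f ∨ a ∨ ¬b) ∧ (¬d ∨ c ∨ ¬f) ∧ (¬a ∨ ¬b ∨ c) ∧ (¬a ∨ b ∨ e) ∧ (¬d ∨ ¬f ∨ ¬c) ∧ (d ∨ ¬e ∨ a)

16

There are 2^6 = 64 truth assignments over (a, b, c, d, e, f).
Split on a. With a = True, the clauses containing a are satisfied and ¬a drops from the rest; 5 of the 2^5 = 32 assignments to the other variables satisfy what remains.
With a = False, by the same count on the reduced clause set, 11 assignments work.
(One model: a=F, b=F, c=F, d=T, e=F, f=F.)
Total: 5 + 11 = 16.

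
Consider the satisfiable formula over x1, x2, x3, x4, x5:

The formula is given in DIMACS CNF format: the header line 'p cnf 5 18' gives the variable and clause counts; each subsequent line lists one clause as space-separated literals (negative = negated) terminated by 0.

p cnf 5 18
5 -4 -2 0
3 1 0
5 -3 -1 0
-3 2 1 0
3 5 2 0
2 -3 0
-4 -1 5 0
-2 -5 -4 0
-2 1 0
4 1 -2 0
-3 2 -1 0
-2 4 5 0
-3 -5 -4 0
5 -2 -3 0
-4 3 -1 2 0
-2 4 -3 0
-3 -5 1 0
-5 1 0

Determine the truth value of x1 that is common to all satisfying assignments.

True

Suppose x1 = False.
The clause (x3) is unit, so x3 = True.
The clause (x2) is unit, so x2 = True.
That conflicts with the unit clause (¬x2).
So every satisfying assignment has x1 = True.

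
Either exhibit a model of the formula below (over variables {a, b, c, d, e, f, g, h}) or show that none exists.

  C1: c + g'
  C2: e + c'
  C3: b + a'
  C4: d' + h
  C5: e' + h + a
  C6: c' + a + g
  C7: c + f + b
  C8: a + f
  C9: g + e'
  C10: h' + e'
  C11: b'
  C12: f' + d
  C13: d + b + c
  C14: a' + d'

The clause (b') is unit, so b = 0.
The clause (a') is unit, so a = 0.
The clause (f) is unit, so f = 1.
The clause (d) is unit, so d = 1.
The clause (h) is unit, so h = 1.
The clause (e') is unit, so e = 0.
The clause (c') is unit, so c = 0.
The clause (g') is unit, so g = 0.
Every clause now holds.

a: 0; b: 0; c: 0; d: 1; e: 0; f: 1; g: 0; h: 1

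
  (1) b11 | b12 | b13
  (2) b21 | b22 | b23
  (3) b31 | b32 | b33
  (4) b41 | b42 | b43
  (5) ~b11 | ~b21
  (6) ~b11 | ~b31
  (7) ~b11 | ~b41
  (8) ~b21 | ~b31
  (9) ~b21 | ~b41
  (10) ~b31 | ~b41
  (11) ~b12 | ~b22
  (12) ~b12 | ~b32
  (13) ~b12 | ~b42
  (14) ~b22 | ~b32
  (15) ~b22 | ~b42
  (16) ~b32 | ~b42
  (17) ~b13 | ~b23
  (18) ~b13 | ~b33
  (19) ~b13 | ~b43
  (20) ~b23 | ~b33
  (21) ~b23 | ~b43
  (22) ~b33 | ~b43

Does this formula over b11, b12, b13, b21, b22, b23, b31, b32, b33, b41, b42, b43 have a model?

Case b11 = 0:
Case b12 = 1:
From the singleton clause (~b22), b22 = 0.
From the singleton clause (~b32), b32 = 0.
From the singleton clause (~b42), b42 = 0.
Case b21 = 1:
From the singleton clause (~b31), b31 = 0.
From the singleton clause (b33), b33 = 1.
From the singleton clause (~b41), b41 = 0.
From the singleton clause (b43), b43 = 1.
Now (~b43) is unsatisfied and unit — conflict.
That branch fails; take b21 = 0 instead.
From the singleton clause (b23), b23 = 1.
From the singleton clause (~b13), b13 = 0.
From the singleton clause (~b33), b33 = 0.
From the singleton clause (b31), b31 = 1.
From the singleton clause (~b41), b41 = 0.
From the singleton clause (b43), b43 = 1.
Now (~b43) is unsatisfied and unit — conflict.
Neither b21 = 1 nor b21 = 0 works.
That branch fails; take b12 = 0 instead.
From the singleton clause (b13), b13 = 1.
From the singleton clause (~b23), b23 = 0.
From the singleton clause (~b33), b33 = 0.
From the singleton clause (~b43), b43 = 0.
Case b21 = 1:
From the singleton clause (~b31), b31 = 0.
From the singleton clause (b32), b32 = 1.
From the singleton clause (~b41), b41 = 0.
From the singleton clause (b42), b42 = 1.
Now (~b42) is unsatisfied and unit — conflict.
That branch fails; take b21 = 0 instead.
From the singleton clause (b22), b22 = 1.
From the singleton clause (~b32), b32 = 0.
From the singleton clause (b31), b31 = 1.
From the singleton clause (~b41), b41 = 0.
From the singleton clause (b42), b42 = 1.
Now (~b42) is unsatisfied and unit — conflict.
Neither b21 = 1 nor b21 = 0 works.
Neither b12 = 1 nor b12 = 0 works.
That branch fails; take b11 = 1 instead.
From the singleton clause (~b21), b21 = 0.
From the singleton clause (~b31), b31 = 0.
From the singleton clause (~b41), b41 = 0.
Case b22 = 1:
From the singleton clause (~b12), b12 = 0.
From the singleton clause (~b32), b32 = 0.
From the singleton clause (b33), b33 = 1.
From the singleton clause (~b42), b42 = 0.
From the singleton clause (b43), b43 = 1.
Now (~b43) is unsatisfied and unit — conflict.
That branch fails; take b22 = 0 instead.
From the singleton clause (b23), b23 = 1.
From the singleton clause (~b13), b13 = 0.
From the singleton clause (~b33), b33 = 0.
From the singleton clause (b32), b32 = 1.
From the singleton clause (~b12), b12 = 0.
From the singleton clause (~b42), b42 = 0.
From the singleton clause (b43), b43 = 1.
Now (~b43) is unsatisfied and unit — conflict.
Neither b22 = 1 nor b22 = 0 works.
Neither b11 = 1 nor b11 = 0 works.
No assignment satisfies every clause.

Unsatisfiable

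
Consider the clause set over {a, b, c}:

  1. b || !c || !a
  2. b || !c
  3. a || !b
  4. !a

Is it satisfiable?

The clause (!a) is unit, so a = false.
The clause (!b) is unit, so b = false.
The clause (!c) is unit, so c = false.
Every clause now holds.
A satisfying assignment: a: false; b: false; c: false.

Yes, satisfiable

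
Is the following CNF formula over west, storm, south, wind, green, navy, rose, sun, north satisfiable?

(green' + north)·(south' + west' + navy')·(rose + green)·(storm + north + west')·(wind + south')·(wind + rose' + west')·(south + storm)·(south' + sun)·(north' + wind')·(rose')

Yes, satisfiable

Unit clause (rose') forces rose = 0.
Unit clause (green) forces green = 1.
Unit clause (north) forces north = 1.
Unit clause (wind') forces wind = 0.
Unit clause (south') forces south = 0.
Unit clause (storm) forces storm = 1.
No clause remains; west, navy, sun are free.
A satisfying assignment: west: 0; storm: 1; south: 0; wind: 0; green: 1; navy: 1; rose: 0; sun: 0; north: 1.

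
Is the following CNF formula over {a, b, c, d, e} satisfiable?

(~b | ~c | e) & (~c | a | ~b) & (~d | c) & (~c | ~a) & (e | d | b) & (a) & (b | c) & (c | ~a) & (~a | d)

Unsatisfiable

From the singleton clause (a), a = 1.
From the singleton clause (~c), c = 0.
Now (c) is unsatisfied and unit — conflict.
No assignment satisfies every clause.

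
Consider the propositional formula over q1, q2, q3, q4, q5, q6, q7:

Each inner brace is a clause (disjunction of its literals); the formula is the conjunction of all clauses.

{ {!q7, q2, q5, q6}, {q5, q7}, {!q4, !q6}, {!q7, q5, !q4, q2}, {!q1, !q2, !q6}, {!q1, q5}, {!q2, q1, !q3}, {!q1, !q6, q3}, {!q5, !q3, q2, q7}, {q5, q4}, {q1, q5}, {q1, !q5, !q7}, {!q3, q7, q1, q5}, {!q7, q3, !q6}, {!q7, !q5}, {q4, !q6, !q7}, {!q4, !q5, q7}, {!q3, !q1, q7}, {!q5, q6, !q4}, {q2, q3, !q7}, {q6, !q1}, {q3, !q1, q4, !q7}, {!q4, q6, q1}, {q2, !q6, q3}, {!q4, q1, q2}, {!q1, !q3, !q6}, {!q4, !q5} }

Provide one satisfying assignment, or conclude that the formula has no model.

q1: false, q2: true, q3: false, q4: false, q5: true, q6: true, q7: false

Case q5 = true:
Unit clause (!q7) forces q7 = false.
Unit clause (!q4) forces q4 = false.
Case q3 = false:
Case q1 = false:
Case q2 = true:
All clauses hold; q6 can take either value.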